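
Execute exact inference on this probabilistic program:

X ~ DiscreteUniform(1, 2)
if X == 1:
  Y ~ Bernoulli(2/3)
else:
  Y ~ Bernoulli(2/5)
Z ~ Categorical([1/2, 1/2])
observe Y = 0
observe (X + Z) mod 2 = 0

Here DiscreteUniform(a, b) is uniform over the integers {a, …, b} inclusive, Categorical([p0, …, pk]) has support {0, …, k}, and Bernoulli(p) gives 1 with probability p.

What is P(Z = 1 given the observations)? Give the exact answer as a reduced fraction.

P(Z = 1 | obs) = 5/14

Enumerate traces; 2 have nonzero weight after conditioning:
  (X=1, Y=0, Z=1) weight 1/12
  (X=2, Y=0, Z=0) weight 3/20
Group by Z:
  weight(Z=0) = 3/20
  weight(Z=1) = 1/12
Total weight = 3/20 + 1/12 = 7/30
P(Z=0 | obs) = 3/20 / 7/30 = 9/14
P(Z=1 | obs) = 1/12 / 7/30 = 5/14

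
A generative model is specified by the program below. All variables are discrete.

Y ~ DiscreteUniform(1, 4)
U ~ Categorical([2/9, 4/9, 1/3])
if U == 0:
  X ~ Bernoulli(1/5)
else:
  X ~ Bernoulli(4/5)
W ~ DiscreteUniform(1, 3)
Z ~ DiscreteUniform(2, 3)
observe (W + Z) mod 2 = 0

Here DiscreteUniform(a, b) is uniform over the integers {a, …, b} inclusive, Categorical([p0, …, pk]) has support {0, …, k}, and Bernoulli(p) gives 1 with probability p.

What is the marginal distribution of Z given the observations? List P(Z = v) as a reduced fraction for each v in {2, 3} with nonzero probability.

Enumerate traces; 72 have nonzero weight after conditioning:
  (Y=1, U=0, X=0, W=1, Z=3) weight 1/135
  (Y=1, U=0, X=0, W=2, Z=2) weight 1/135
  (Y=1, U=0, X=0, W=3, Z=3) weight 1/135
  (Y=1, U=0, X=1, W=1, Z=3) weight 1/540
  (Y=1, U=0, X=1, W=2, Z=2) weight 1/540
  (Y=1, U=0, X=1, W=3, Z=3) weight 1/540
  (Y=1, U=1, X=0, W=1, Z=3) weight 1/270
  (Y=1, U=1, X=0, W=2, Z=2) weight 1/270
  … 64 more
Group by Z:
  weight(Z=2) = 1/6
  weight(Z=3) = 1/3
Total weight = 1/6 + 1/3 = 1/2
P(Z=2 | obs) = 1/6 / 1/2 = 1/3
P(Z=3 | obs) = 1/3 / 1/2 = 2/3

P(Z=2) = 1/3, P(Z=3) = 2/3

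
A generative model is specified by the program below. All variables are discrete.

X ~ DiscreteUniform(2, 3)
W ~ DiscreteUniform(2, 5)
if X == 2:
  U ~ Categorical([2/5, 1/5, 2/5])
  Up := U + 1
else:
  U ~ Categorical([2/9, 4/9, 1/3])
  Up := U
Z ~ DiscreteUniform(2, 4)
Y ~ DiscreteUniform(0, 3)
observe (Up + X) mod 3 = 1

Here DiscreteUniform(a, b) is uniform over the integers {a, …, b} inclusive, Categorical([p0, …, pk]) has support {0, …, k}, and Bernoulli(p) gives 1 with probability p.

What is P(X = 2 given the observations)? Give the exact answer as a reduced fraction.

Enumerate traces; 96 have nonzero weight after conditioning:
  (X=2, W=2, U=1, Z=2, Y=0) weight 1/480
  (X=2, W=2, U=1, Z=2, Y=1) weight 1/480
  (X=2, W=2, U=1, Z=2, Y=2) weight 1/480
  (X=2, W=2, U=1, Z=2, Y=3) weight 1/480
  (X=2, W=2, U=1, Z=3, Y=0) weight 1/480
  (X=2, W=2, U=1, Z=3, Y=1) weight 1/480
  (X=2, W=2, U=1, Z=3, Y=2) weight 1/480
  (X=2, W=2, U=1, Z=3, Y=3) weight 1/480
  (X=3, W=2, U=1, Z=2, Y=0) weight 1/216
  … 87 more
Group by X:
  weight(X=2) = 1/10
  weight(X=3) = 2/9
Total weight = 1/10 + 2/9 = 29/90
P(X=2 | obs) = 1/10 / 29/90 = 9/29
P(X=3 | obs) = 2/9 / 29/90 = 20/29

P(X = 2 | obs) = 9/29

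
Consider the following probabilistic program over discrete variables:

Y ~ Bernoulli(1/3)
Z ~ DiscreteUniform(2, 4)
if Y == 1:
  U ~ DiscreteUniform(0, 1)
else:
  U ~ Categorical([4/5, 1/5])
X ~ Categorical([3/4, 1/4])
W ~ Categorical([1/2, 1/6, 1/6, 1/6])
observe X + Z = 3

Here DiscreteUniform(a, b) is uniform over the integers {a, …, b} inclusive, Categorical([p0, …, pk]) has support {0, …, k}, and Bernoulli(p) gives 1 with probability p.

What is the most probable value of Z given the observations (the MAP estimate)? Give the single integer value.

argmax_v P(Z = v | obs) = 3

Enumerate traces; 32 have nonzero weight after conditioning:
  (Y=0, Z=2, U=0, X=1, W=0) weight 1/45
  (Y=0, Z=2, U=0, X=1, W=1) weight 1/135
  (Y=0, Z=2, U=0, X=1, W=2) weight 1/135
  (Y=0, Z=2, U=0, X=1, W=3) weight 1/135
  (Y=0, Z=2, U=1, X=1, W=0) weight 1/180
  (Y=0, Z=2, U=1, X=1, W=1) weight 1/540
  (Y=0, Z=2, U=1, X=1, W=2) weight 1/540
  (Y=0, Z=2, U=1, X=1, W=3) weight 1/540
  (Y=0, Z=3, U=0, X=0, W=0) weight 1/15
  … 23 more
Group by Z:
  weight(Z=2) = 1/12
  weight(Z=3) = 1/4
Total weight = 1/12 + 1/4 = 1/3
P(Z=2 | obs) = 1/12 / 1/3 = 1/4
P(Z=3 | obs) = 1/4 / 1/3 = 3/4
argmax = 3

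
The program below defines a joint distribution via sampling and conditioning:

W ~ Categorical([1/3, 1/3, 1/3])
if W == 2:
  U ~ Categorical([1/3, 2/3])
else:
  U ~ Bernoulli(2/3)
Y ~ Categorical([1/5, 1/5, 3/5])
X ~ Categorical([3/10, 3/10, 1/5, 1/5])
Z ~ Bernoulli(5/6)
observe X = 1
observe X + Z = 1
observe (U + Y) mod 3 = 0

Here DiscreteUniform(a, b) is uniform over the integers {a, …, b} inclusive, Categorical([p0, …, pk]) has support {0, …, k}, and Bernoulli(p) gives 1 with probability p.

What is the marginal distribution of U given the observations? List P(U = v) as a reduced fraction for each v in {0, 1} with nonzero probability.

P(U=0) = 1/7, P(U=1) = 6/7

Enumerate traces; 6 have nonzero weight after conditioning:
  (W=0, U=0, Y=0, X=1, Z=0) weight 1/900
  (W=0, U=1, Y=2, X=1, Z=0) weight 1/150
  (W=1, U=0, Y=0, X=1, Z=0) weight 1/900
  (W=1, U=1, Y=2, X=1, Z=0) weight 1/150
  (W=2, U=0, Y=0, X=1, Z=0) weight 1/900
  (W=2, U=1, Y=2, X=1, Z=0) weight 1/150
Group by U:
  weight(U=0) = 1/300
  weight(U=1) = 1/50
Total weight = 1/300 + 1/50 = 7/300
P(U=0 | obs) = 1/300 / 7/300 = 1/7
P(U=1 | obs) = 1/50 / 7/300 = 6/7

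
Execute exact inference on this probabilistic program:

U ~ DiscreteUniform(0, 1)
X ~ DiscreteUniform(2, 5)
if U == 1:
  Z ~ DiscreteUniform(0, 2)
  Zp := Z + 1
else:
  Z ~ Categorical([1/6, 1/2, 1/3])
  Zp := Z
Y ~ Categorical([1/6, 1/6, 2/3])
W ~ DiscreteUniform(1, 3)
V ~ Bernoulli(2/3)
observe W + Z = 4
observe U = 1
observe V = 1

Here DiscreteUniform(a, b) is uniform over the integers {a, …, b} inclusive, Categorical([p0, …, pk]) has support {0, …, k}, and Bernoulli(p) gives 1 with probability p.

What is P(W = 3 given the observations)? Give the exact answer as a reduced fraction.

Enumerate traces; 24 have nonzero weight after conditioning:
  (U=1, X=2, Z=1, Y=0, W=3, V=1) weight 1/648
  (U=1, X=2, Z=1, Y=1, W=3, V=1) weight 1/648
  (U=1, X=2, Z=1, Y=2, W=3, V=1) weight 1/162
  (U=1, X=2, Z=2, Y=0, W=2, V=1) weight 1/648
  (U=1, X=2, Z=2, Y=1, W=2, V=1) weight 1/648
  (U=1, X=2, Z=2, Y=2, W=2, V=1) weight 1/162
  (U=1, X=3, Z=1, Y=0, W=3, V=1) weight 1/648
  (U=1, X=3, Z=1, Y=1, W=3, V=1) weight 1/648
  … 16 more
Group by W:
  weight(W=2) = 1/27
  weight(W=3) = 1/27
Total weight = 1/27 + 1/27 = 2/27
P(W=2 | obs) = 1/27 / 2/27 = 1/2
P(W=3 | obs) = 1/27 / 2/27 = 1/2

P(W = 3 | obs) = 1/2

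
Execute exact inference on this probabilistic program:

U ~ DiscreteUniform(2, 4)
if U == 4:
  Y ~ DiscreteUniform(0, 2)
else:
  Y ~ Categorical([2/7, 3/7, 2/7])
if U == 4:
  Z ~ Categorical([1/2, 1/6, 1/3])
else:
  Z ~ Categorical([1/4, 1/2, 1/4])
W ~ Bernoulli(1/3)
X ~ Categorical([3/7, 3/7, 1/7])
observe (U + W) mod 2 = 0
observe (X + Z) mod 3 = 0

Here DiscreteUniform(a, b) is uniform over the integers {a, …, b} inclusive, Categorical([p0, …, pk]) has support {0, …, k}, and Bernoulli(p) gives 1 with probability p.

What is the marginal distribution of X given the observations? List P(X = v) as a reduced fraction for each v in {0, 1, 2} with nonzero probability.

Enumerate traces; 27 have nonzero weight after conditioning:
  (U=2, Y=0, Z=0, W=0, X=0) weight 1/147
  (U=2, Y=0, Z=1, W=0, X=2) weight 2/441
  (U=2, Y=0, Z=2, W=0, X=1) weight 1/147
  (U=2, Y=1, Z=0, W=0, X=0) weight 1/98
  (U=2, Y=1, Z=1, W=0, X=2) weight 1/147
  (U=2, Y=1, Z=2, W=0, X=1) weight 1/98
  (U=2, Y=2, Z=0, W=0, X=0) weight 1/147
  (U=2, Y=2, Z=1, W=0, X=2) weight 2/441
  … 19 more
Group by X:
  weight(X=0) = 1/12
  weight(X=1) = 17/252
  weight(X=2) = 11/378
Total weight = 1/12 + 17/252 + 11/378 = 34/189
P(X=0 | obs) = 1/12 / 34/189 = 63/136
P(X=1 | obs) = 17/252 / 34/189 = 3/8
P(X=2 | obs) = 11/378 / 34/189 = 11/68

P(X=0) = 63/136, P(X=1) = 3/8, P(X=2) = 11/68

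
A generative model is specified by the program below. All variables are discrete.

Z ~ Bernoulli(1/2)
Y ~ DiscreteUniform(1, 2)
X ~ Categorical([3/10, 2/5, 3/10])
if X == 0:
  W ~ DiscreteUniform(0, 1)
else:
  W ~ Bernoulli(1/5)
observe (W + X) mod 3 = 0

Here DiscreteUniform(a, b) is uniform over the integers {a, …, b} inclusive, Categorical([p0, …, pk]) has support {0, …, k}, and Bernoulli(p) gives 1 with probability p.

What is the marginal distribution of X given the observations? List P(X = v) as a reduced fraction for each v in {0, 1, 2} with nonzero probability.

Enumerate traces; 8 have nonzero weight after conditioning:
  (Z=0, Y=1, X=0, W=0) weight 3/80
  (Z=0, Y=1, X=2, W=1) weight 3/200
  (Z=0, Y=2, X=0, W=0) weight 3/80
  (Z=0, Y=2, X=2, W=1) weight 3/200
  (Z=1, Y=1, X=0, W=0) weight 3/80
  (Z=1, Y=1, X=2, W=1) weight 3/200
  (Z=1, Y=2, X=0, W=0) weight 3/80
  (Z=1, Y=2, X=2, W=1) weight 3/200
Group by X:
  weight(X=0) = 3/20
  weight(X=2) = 3/50
Total weight = 3/20 + 3/50 = 21/100
P(X=0 | obs) = 3/20 / 21/100 = 5/7
P(X=2 | obs) = 3/50 / 21/100 = 2/7

P(X=0) = 5/7, P(X=2) = 2/7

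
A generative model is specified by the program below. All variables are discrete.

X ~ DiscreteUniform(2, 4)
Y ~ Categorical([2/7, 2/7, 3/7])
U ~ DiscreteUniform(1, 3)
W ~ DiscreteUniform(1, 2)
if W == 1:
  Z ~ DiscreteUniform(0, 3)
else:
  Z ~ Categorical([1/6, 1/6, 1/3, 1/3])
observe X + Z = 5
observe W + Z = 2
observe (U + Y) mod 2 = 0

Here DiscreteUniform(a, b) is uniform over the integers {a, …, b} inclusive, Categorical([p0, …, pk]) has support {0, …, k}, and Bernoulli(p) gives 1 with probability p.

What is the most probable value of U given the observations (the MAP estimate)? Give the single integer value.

Enumerate traces; 4 have nonzero weight after conditioning:
  (X=4, Y=0, U=2, W=1, Z=1) weight 1/252
  (X=4, Y=1, U=1, W=1, Z=1) weight 1/252
  (X=4, Y=1, U=3, W=1, Z=1) weight 1/252
  (X=4, Y=2, U=2, W=1, Z=1) weight 1/168
Group by U:
  weight(U=1) = 1/252
  weight(U=2) = 5/504
  weight(U=3) = 1/252
Total weight = 1/252 + 5/504 + 1/252 = 1/56
P(U=1 | obs) = 1/252 / 1/56 = 2/9
P(U=2 | obs) = 5/504 / 1/56 = 5/9
P(U=3 | obs) = 1/252 / 1/56 = 2/9
argmax = 2

argmax_v P(U = v | obs) = 2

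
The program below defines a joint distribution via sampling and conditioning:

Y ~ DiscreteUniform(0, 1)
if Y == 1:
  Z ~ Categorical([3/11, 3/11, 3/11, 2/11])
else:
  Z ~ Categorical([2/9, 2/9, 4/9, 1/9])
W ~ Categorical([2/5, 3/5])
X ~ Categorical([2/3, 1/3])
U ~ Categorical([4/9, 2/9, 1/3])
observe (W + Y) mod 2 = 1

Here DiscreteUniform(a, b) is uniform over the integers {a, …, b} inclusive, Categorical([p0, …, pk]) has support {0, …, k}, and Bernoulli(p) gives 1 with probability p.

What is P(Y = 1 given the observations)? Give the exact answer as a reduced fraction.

Enumerate traces; 48 have nonzero weight after conditioning:
  (Y=0, Z=0, W=1, X=0, U=0) weight 8/405
  (Y=0, Z=0, W=1, X=0, U=1) weight 4/405
  (Y=0, Z=0, W=1, X=0, U=2) weight 2/135
  (Y=0, Z=0, W=1, X=1, U=0) weight 4/405
  (Y=0, Z=0, W=1, X=1, U=1) weight 2/405
  (Y=0, Z=0, W=1, X=1, U=2) weight 1/135
  (Y=0, Z=1, W=1, X=0, U=0) weight 8/405
  (Y=0, Z=1, W=1, X=0, U=1) weight 4/405
  (Y=1, Z=0, W=0, X=0, U=0) weight 8/495
  … 39 more
Group by Y:
  weight(Y=0) = 3/10
  weight(Y=1) = 1/5
Total weight = 3/10 + 1/5 = 1/2
P(Y=0 | obs) = 3/10 / 1/2 = 3/5
P(Y=1 | obs) = 1/5 / 1/2 = 2/5

P(Y = 1 | obs) = 2/5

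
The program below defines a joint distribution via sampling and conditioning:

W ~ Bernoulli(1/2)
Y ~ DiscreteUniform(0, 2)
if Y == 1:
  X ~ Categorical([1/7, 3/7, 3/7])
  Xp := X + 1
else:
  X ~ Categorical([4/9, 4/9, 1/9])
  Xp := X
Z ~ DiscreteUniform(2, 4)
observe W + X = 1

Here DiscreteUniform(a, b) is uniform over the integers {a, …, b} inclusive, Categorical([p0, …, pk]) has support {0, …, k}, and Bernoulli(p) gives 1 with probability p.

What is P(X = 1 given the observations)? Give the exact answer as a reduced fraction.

Enumerate traces; 18 have nonzero weight after conditioning:
  (W=0, Y=0, X=1, Z=2) weight 2/81
  (W=0, Y=0, X=1, Z=3) weight 2/81
  (W=0, Y=0, X=1, Z=4) weight 2/81
  (W=0, Y=1, X=1, Z=2) weight 1/42
  (W=0, Y=1, X=1, Z=3) weight 1/42
  (W=0, Y=1, X=1, Z=4) weight 1/42
  (W=0, Y=2, X=1, Z=2) weight 2/81
  (W=0, Y=2, X=1, Z=3) weight 2/81
  (W=1, Y=0, X=0, Z=2) weight 2/81
  … 9 more
Group by X:
  weight(X=0) = 65/378
  weight(X=1) = 83/378
Total weight = 65/378 + 83/378 = 74/189
P(X=0 | obs) = 65/378 / 74/189 = 65/148
P(X=1 | obs) = 83/378 / 74/189 = 83/148

P(X = 1 | obs) = 83/148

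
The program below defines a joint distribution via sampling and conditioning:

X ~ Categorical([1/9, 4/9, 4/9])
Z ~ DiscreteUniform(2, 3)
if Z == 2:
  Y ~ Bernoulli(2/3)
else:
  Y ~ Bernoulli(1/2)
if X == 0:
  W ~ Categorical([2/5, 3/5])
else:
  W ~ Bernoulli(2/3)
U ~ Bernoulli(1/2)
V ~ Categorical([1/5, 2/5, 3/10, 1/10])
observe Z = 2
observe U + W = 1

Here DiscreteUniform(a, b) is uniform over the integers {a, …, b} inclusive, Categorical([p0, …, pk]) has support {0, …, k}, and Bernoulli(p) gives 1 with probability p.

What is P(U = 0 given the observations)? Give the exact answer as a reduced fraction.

P(U = 0 | obs) = 89/135

Enumerate traces; 48 have nonzero weight after conditioning:
  (X=0, Z=2, Y=0, W=0, U=1, V=0) weight 1/1350
  (X=0, Z=2, Y=0, W=0, U=1, V=1) weight 1/675
  (X=0, Z=2, Y=0, W=0, U=1, V=2) weight 1/900
  (X=0, Z=2, Y=0, W=0, U=1, V=3) weight 1/2700
  (X=0, Z=2, Y=0, W=1, U=0, V=0) weight 1/900
  (X=0, Z=2, Y=0, W=1, U=0, V=1) weight 1/450
  (X=0, Z=2, Y=0, W=1, U=0, V=2) weight 1/600
  (X=0, Z=2, Y=0, W=1, U=0, V=3) weight 1/1800
  … 40 more
Group by U:
  weight(U=0) = 89/540
  weight(U=1) = 23/270
Total weight = 89/540 + 23/270 = 1/4
P(U=0 | obs) = 89/540 / 1/4 = 89/135
P(U=1 | obs) = 23/270 / 1/4 = 46/135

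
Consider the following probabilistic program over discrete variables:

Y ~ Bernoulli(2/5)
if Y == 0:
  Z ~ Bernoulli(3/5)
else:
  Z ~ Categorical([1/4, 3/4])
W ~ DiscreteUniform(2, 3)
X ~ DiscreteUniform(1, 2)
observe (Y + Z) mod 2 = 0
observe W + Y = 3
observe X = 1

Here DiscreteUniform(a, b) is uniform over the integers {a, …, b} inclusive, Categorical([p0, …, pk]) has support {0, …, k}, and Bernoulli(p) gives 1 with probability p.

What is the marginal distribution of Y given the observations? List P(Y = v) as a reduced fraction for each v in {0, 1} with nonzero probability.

P(Y=0) = 4/9, P(Y=1) = 5/9

Enumerate traces; 2 have nonzero weight after conditioning:
  (Y=0, Z=0, W=3, X=1) weight 3/50
  (Y=1, Z=1, W=2, X=1) weight 3/40
Group by Y:
  weight(Y=0) = 3/50
  weight(Y=1) = 3/40
Total weight = 3/50 + 3/40 = 27/200
P(Y=0 | obs) = 3/50 / 27/200 = 4/9
P(Y=1 | obs) = 3/40 / 27/200 = 5/9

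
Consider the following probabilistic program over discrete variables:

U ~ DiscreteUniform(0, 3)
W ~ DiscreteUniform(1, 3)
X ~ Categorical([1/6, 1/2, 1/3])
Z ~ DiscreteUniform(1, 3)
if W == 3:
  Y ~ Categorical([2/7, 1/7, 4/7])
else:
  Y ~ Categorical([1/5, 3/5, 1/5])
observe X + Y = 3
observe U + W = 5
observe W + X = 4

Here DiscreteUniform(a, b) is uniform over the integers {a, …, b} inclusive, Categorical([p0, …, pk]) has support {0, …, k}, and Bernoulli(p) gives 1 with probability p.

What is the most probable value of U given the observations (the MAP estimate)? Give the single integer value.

Enumerate traces; 6 have nonzero weight after conditioning:
  (U=2, W=3, X=1, Z=1, Y=2) weight 1/126
  (U=2, W=3, X=1, Z=2, Y=2) weight 1/126
  (U=2, W=3, X=1, Z=3, Y=2) weight 1/126
  (U=3, W=2, X=2, Z=1, Y=1) weight 1/180
  (U=3, W=2, X=2, Z=2, Y=1) weight 1/180
  (U=3, W=2, X=2, Z=3, Y=1) weight 1/180
Group by U:
  weight(U=2) = 1/42
  weight(U=3) = 1/60
Total weight = 1/42 + 1/60 = 17/420
P(U=2 | obs) = 1/42 / 17/420 = 10/17
P(U=3 | obs) = 1/60 / 17/420 = 7/17
argmax = 2

argmax_v P(U = v | obs) = 2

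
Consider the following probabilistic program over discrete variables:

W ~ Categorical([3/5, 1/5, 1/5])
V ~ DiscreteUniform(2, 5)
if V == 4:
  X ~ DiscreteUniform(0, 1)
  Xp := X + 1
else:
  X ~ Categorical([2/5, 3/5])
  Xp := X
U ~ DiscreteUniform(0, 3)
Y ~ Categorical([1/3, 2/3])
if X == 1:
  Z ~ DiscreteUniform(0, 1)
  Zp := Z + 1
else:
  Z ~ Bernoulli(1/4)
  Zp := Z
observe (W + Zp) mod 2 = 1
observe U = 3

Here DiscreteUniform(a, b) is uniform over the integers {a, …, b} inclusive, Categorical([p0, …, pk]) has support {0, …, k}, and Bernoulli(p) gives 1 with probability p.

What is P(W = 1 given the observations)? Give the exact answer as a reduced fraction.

Enumerate traces; 48 have nonzero weight after conditioning:
  (W=0, V=2, X=0, U=3, Y=0, Z=1) weight 1/800
  (W=0, V=2, X=0, U=3, Y=1, Z=1) weight 1/400
  (W=0, V=2, X=1, U=3, Y=0, Z=0) weight 3/800
  (W=0, V=2, X=1, U=3, Y=1, Z=0) weight 3/400
  (W=0, V=3, X=0, U=3, Y=0, Z=1) weight 1/800
  (W=0, V=3, X=0, U=3, Y=1, Z=1) weight 1/400
  (W=0, V=3, X=1, U=3, Y=0, Z=0) weight 3/800
  (W=0, V=3, X=1, U=3, Y=1, Z=0) weight 3/400
  (W=1, V=2, X=0, U=3, Y=0, Z=0) weight 1/800
  (W=2, V=2, X=0, U=3, Y=0, Z=1) weight 1/2400
  … 38 more
Group by W:
  weight(W=0) = 189/3200
  weight(W=1) = 97/3200
  weight(W=2) = 63/3200
Total weight = 189/3200 + 97/3200 + 63/3200 = 349/3200
P(W=0 | obs) = 189/3200 / 349/3200 = 189/349
P(W=1 | obs) = 97/3200 / 349/3200 = 97/349
P(W=2 | obs) = 63/3200 / 349/3200 = 63/349

P(W = 1 | obs) = 97/349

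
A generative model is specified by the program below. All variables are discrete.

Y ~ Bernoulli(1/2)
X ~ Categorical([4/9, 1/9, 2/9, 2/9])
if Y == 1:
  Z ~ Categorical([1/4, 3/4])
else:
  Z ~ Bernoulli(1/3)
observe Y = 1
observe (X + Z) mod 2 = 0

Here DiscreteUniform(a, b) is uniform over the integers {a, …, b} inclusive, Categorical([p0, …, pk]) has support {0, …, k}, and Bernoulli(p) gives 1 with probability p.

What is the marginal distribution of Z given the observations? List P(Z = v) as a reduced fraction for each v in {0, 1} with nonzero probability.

P(Z=0) = 2/5, P(Z=1) = 3/5

Enumerate traces; 4 have nonzero weight after conditioning:
  (Y=1, X=0, Z=0) weight 1/18
  (Y=1, X=1, Z=1) weight 1/24
  (Y=1, X=2, Z=0) weight 1/36
  (Y=1, X=3, Z=1) weight 1/12
Group by Z:
  weight(Z=0) = 1/12
  weight(Z=1) = 1/8
Total weight = 1/12 + 1/8 = 5/24
P(Z=0 | obs) = 1/12 / 5/24 = 2/5
P(Z=1 | obs) = 1/8 / 5/24 = 3/5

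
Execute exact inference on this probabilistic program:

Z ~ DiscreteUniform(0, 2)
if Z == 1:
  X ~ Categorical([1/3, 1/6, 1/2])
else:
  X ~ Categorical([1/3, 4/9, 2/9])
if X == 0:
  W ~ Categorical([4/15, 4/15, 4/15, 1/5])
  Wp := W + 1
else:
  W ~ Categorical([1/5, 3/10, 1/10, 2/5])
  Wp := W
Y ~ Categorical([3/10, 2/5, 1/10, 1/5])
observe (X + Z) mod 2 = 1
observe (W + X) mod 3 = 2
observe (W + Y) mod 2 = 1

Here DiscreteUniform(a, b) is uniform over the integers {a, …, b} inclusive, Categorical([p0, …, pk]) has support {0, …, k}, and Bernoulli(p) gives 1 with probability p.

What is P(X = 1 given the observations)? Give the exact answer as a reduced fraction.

Enumerate traces; 10 have nonzero weight after conditioning:
  (Z=0, X=1, W=1, Y=0) weight 1/75
  (Z=0, X=1, W=1, Y=2) weight 1/225
  (Z=1, X=0, W=2, Y=1) weight 8/675
  (Z=1, X=0, W=2, Y=3) weight 4/675
  (Z=1, X=2, W=0, Y=1) weight 1/75
  (Z=1, X=2, W=0, Y=3) weight 1/150
  (Z=1, X=2, W=3, Y=0) weight 1/50
  (Z=1, X=2, W=3, Y=2) weight 1/150
  … 2 more
Group by X:
  weight(X=0) = 4/225
  weight(X=1) = 8/225
  weight(X=2) = 7/150
Total weight = 4/225 + 8/225 + 7/150 = 1/10
P(X=0 | obs) = 4/225 / 1/10 = 8/45
P(X=1 | obs) = 8/225 / 1/10 = 16/45
P(X=2 | obs) = 7/150 / 1/10 = 7/15

P(X = 1 | obs) = 16/45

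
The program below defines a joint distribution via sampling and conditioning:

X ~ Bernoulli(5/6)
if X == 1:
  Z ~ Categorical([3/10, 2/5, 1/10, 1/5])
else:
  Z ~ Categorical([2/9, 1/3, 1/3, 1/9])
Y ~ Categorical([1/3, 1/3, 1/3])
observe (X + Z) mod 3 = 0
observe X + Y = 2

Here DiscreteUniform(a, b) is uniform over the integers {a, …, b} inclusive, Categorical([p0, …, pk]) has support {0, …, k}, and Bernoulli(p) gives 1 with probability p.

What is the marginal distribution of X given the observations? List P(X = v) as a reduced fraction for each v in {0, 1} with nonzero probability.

P(X=0) = 2/5, P(X=1) = 3/5

Enumerate traces; 3 have nonzero weight after conditioning:
  (X=0, Z=0, Y=2) weight 1/81
  (X=0, Z=3, Y=2) weight 1/162
  (X=1, Z=2, Y=1) weight 1/36
Group by X:
  weight(X=0) = 1/54
  weight(X=1) = 1/36
Total weight = 1/54 + 1/36 = 5/108
P(X=0 | obs) = 1/54 / 5/108 = 2/5
P(X=1 | obs) = 1/36 / 5/108 = 3/5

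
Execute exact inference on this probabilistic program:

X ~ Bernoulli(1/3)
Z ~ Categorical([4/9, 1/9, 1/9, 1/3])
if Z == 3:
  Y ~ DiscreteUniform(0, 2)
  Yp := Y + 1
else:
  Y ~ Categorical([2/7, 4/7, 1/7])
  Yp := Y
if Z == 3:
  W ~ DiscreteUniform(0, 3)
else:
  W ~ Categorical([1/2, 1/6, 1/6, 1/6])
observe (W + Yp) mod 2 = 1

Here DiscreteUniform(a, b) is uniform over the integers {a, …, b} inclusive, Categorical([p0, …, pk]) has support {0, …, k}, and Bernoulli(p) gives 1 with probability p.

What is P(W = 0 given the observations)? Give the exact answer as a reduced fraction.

P(W = 0 | obs) = 31/65

Enumerate traces; 48 have nonzero weight after conditioning:
  (X=0, Z=0, Y=0, W=1) weight 8/567
  (X=0, Z=0, Y=0, W=3) weight 8/567
  (X=0, Z=0, Y=1, W=0) weight 16/189
  (X=0, Z=0, Y=1, W=2) weight 16/567
  (X=0, Z=0, Y=2, W=1) weight 4/567
  (X=0, Z=0, Y=2, W=3) weight 4/567
  (X=0, Z=1, Y=0, W=1) weight 2/567
  (X=0, Z=1, Y=0, W=3) weight 2/567
  … 40 more
Group by W:
  weight(W=0) = 31/126
  weight(W=1) = 19/252
  weight(W=2) = 5/42
  weight(W=3) = 19/252
Total weight = 31/126 + 19/252 + 5/42 + 19/252 = 65/126
P(W=0 | obs) = 31/126 / 65/126 = 31/65
P(W=1 | obs) = 19/252 / 65/126 = 19/130
P(W=2 | obs) = 5/42 / 65/126 = 3/13
P(W=3 | obs) = 19/252 / 65/126 = 19/130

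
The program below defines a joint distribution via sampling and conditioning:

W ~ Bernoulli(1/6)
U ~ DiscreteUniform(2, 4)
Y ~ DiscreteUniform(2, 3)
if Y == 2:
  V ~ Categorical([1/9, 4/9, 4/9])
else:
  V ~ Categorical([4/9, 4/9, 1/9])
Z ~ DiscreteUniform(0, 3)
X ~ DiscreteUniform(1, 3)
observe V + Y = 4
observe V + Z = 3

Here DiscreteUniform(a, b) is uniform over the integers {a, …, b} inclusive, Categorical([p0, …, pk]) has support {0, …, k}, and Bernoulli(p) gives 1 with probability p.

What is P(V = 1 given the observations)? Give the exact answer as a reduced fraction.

P(V = 1 | obs) = 1/2

Enumerate traces; 36 have nonzero weight after conditioning:
  (W=0, U=2, Y=2, V=2, Z=1, X=1) weight 5/972
  (W=0, U=2, Y=2, V=2, Z=1, X=2) weight 5/972
  (W=0, U=2, Y=2, V=2, Z=1, X=3) weight 5/972
  (W=0, U=2, Y=3, V=1, Z=2, X=1) weight 5/972
  (W=0, U=2, Y=3, V=1, Z=2, X=2) weight 5/972
  (W=0, U=2, Y=3, V=1, Z=2, X=3) weight 5/972
  (W=0, U=3, Y=2, V=2, Z=1, X=1) weight 5/972
  (W=0, U=3, Y=2, V=2, Z=1, X=2) weight 5/972
  … 28 more
Group by V:
  weight(V=1) = 1/18
  weight(V=2) = 1/18
Total weight = 1/18 + 1/18 = 1/9
P(V=1 | obs) = 1/18 / 1/9 = 1/2
P(V=2 | obs) = 1/18 / 1/9 = 1/2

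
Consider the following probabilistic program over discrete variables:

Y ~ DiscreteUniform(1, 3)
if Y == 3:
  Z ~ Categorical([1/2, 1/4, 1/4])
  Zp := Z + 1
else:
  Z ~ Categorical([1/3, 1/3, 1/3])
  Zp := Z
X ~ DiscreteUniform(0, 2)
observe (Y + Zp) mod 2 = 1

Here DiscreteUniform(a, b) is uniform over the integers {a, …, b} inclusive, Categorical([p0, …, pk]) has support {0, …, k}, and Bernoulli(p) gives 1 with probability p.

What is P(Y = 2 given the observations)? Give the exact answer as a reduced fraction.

P(Y = 2 | obs) = 4/15

Enumerate traces; 12 have nonzero weight after conditioning:
  (Y=1, Z=0, X=0) weight 1/27
  (Y=1, Z=0, X=1) weight 1/27
  (Y=1, Z=0, X=2) weight 1/27
  (Y=1, Z=2, X=0) weight 1/27
  (Y=1, Z=2, X=1) weight 1/27
  (Y=1, Z=2, X=2) weight 1/27
  (Y=2, Z=1, X=0) weight 1/27
  (Y=2, Z=1, X=1) weight 1/27
  (Y=3, Z=1, X=0) weight 1/36
  … 3 more
Group by Y:
  weight(Y=1) = 2/9
  weight(Y=2) = 1/9
  weight(Y=3) = 1/12
Total weight = 2/9 + 1/9 + 1/12 = 5/12
P(Y=1 | obs) = 2/9 / 5/12 = 8/15
P(Y=2 | obs) = 1/9 / 5/12 = 4/15
P(Y=3 | obs) = 1/12 / 5/12 = 1/5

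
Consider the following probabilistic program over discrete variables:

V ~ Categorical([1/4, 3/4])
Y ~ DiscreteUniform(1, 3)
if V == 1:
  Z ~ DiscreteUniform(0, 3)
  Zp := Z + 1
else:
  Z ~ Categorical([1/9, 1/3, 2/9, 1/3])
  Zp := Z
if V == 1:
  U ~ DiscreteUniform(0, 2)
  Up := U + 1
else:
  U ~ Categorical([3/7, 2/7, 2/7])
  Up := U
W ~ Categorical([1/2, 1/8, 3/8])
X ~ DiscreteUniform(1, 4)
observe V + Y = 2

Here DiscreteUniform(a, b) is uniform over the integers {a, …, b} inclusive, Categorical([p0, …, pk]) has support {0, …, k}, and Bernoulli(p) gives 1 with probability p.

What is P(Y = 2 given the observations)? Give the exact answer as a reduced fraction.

P(Y = 2 | obs) = 1/4

Enumerate traces; 288 have nonzero weight after conditioning:
  (V=0, Y=2, Z=0, U=0, W=0, X=1) weight 1/2016
  (V=0, Y=2, Z=0, U=0, W=0, X=2) weight 1/2016
  (V=0, Y=2, Z=0, U=0, W=0, X=3) weight 1/2016
  (V=0, Y=2, Z=0, U=0, W=0, X=4) weight 1/2016
  (V=0, Y=2, Z=0, U=0, W=1, X=1) weight 1/8064
  (V=0, Y=2, Z=0, U=0, W=1, X=2) weight 1/8064
  (V=0, Y=2, Z=0, U=0, W=1, X=3) weight 1/8064
  (V=0, Y=2, Z=0, U=0, W=1, X=4) weight 1/8064
  (V=1, Y=1, Z=0, U=0, W=0, X=1) weight 1/384
  … 279 more
Group by Y:
  weight(Y=1) = 1/4
  weight(Y=2) = 1/12
Total weight = 1/4 + 1/12 = 1/3
P(Y=1 | obs) = 1/4 / 1/3 = 3/4
P(Y=2 | obs) = 1/12 / 1/3 = 1/4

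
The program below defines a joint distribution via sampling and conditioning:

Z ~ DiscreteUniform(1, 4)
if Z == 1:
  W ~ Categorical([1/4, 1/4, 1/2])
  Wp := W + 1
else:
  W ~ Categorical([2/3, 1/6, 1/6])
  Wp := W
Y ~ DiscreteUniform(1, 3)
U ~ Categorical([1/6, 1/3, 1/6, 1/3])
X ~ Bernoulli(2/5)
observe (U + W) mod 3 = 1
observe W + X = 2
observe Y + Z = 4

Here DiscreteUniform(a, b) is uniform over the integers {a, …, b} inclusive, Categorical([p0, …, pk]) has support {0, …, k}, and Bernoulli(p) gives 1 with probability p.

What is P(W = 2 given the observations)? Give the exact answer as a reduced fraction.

P(W = 2 | obs) = 5/12

Enumerate traces; 9 have nonzero weight after conditioning:
  (Z=1, W=1, Y=3, U=0, X=1) weight 1/720
  (Z=1, W=1, Y=3, U=3, X=1) weight 1/360
  (Z=1, W=2, Y=3, U=2, X=0) weight 1/240
  (Z=2, W=1, Y=2, U=0, X=1) weight 1/1080
  (Z=2, W=1, Y=2, U=3, X=1) weight 1/540
  (Z=2, W=2, Y=2, U=2, X=0) weight 1/720
  (Z=3, W=1, Y=1, U=0, X=1) weight 1/1080
  (Z=3, W=1, Y=1, U=3, X=1) weight 1/540
  … 1 more
Group by W:
  weight(W=1) = 7/720
  weight(W=2) = 1/144
Total weight = 7/720 + 1/144 = 1/60
P(W=1 | obs) = 7/720 / 1/60 = 7/12
P(W=2 | obs) = 1/144 / 1/60 = 5/12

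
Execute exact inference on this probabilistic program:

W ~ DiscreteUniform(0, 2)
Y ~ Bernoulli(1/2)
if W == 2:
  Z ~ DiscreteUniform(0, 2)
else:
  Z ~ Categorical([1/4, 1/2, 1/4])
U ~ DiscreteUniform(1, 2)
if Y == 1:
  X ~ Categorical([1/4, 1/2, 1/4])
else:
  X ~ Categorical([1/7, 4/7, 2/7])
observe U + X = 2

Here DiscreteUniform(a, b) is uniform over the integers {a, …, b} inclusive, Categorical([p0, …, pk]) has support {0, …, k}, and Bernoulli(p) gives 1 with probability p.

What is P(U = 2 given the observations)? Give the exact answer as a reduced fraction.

P(U = 2 | obs) = 11/41

Enumerate traces; 36 have nonzero weight after conditioning:
  (W=0, Y=0, Z=0, U=1, X=1) weight 1/84
  (W=0, Y=0, Z=0, U=2, X=0) weight 1/336
  (W=0, Y=0, Z=1, U=1, X=1) weight 1/42
  (W=0, Y=0, Z=1, U=2, X=0) weight 1/168
  (W=0, Y=0, Z=2, U=1, X=1) weight 1/84
  (W=0, Y=0, Z=2, U=2, X=0) weight 1/336
  (W=0, Y=1, Z=0, U=1, X=1) weight 1/96
  (W=0, Y=1, Z=0, U=2, X=0) weight 1/192
  … 28 more
Group by U:
  weight(U=1) = 15/56
  weight(U=2) = 11/112
Total weight = 15/56 + 11/112 = 41/112
P(U=1 | obs) = 15/56 / 41/112 = 30/41
P(U=2 | obs) = 11/112 / 41/112 = 11/41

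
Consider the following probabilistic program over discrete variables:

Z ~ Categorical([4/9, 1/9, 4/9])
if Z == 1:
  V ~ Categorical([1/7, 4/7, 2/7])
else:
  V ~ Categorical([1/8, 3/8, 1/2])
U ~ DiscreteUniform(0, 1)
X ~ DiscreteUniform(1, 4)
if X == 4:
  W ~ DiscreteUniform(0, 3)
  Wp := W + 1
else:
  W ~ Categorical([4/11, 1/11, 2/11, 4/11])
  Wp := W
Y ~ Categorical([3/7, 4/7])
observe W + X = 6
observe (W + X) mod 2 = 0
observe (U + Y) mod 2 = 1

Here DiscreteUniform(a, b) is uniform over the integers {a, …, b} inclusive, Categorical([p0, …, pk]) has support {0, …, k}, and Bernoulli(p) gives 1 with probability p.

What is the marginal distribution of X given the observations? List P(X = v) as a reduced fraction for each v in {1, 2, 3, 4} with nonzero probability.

P(X=3) = 16/27, P(X=4) = 11/27

Enumerate traces; 36 have nonzero weight after conditioning:
  (Z=0, V=0, U=0, X=3, W=3, Y=1) weight 1/693
  (Z=0, V=0, U=0, X=4, W=2, Y=1) weight 1/1008
  (Z=0, V=0, U=1, X=3, W=3, Y=0) weight 1/924
  (Z=0, V=0, U=1, X=4, W=2, Y=0) weight 1/1344
  (Z=0, V=1, U=0, X=3, W=3, Y=1) weight 1/231
  (Z=0, V=1, U=0, X=4, W=2, Y=1) weight 1/336
  (Z=0, V=1, U=1, X=3, W=3, Y=0) weight 1/308
  (Z=0, V=1, U=1, X=4, W=2, Y=0) weight 1/448
  … 28 more
Group by X:
  weight(X=3) = 1/22
  weight(X=4) = 1/32
Total weight = 1/22 + 1/32 = 27/352
P(X=3 | obs) = 1/22 / 27/352 = 16/27
P(X=4 | obs) = 1/32 / 27/352 = 11/27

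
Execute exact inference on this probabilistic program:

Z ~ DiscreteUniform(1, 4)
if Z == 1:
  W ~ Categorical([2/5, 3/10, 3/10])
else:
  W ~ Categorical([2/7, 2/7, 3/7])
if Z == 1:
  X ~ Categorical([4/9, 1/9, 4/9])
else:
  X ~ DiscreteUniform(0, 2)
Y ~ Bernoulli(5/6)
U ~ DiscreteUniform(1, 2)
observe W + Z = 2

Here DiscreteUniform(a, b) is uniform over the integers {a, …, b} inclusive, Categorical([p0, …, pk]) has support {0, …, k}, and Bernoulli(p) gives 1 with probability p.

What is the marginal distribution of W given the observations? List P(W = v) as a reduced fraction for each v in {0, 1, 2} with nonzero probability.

Enumerate traces; 24 have nonzero weight after conditioning:
  (Z=1, W=1, X=0, Y=0, U=1) weight 1/360
  (Z=1, W=1, X=0, Y=0, U=2) weight 1/360
  (Z=1, W=1, X=0, Y=1, U=1) weight 1/72
  (Z=1, W=1, X=0, Y=1, U=2) weight 1/72
  (Z=1, W=1, X=1, Y=0, U=1) weight 1/1440
  (Z=1, W=1, X=1, Y=0, U=2) weight 1/1440
  (Z=1, W=1, X=1, Y=1, U=1) weight 1/288
  (Z=1, W=1, X=1, Y=1, U=2) weight 1/288
  (Z=2, W=0, X=0, Y=0, U=1) weight 1/504
  … 15 more
Group by W:
  weight(W=0) = 1/14
  weight(W=1) = 3/40
Total weight = 1/14 + 3/40 = 41/280
P(W=0 | obs) = 1/14 / 41/280 = 20/41
P(W=1 | obs) = 3/40 / 41/280 = 21/41

P(W=0) = 20/41, P(W=1) = 21/41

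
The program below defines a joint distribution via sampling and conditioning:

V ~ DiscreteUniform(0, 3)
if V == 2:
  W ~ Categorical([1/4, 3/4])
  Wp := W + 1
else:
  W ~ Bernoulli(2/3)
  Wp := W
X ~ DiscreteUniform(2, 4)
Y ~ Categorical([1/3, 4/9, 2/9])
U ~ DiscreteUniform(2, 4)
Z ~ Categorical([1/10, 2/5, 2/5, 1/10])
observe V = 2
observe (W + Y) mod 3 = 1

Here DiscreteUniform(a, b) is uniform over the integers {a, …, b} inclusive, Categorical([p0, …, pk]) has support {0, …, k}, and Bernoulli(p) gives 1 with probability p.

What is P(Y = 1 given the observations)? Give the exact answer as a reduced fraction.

P(Y = 1 | obs) = 4/13

Enumerate traces; 72 have nonzero weight after conditioning:
  (V=2, W=0, X=2, Y=1, U=2, Z=0) weight 1/3240
  (V=2, W=0, X=2, Y=1, U=2, Z=1) weight 1/810
  (V=2, W=0, X=2, Y=1, U=2, Z=2) weight 1/810
  (V=2, W=0, X=2, Y=1, U=2, Z=3) weight 1/3240
  (V=2, W=0, X=2, Y=1, U=3, Z=0) weight 1/3240
  (V=2, W=0, X=2, Y=1, U=3, Z=1) weight 1/810
  (V=2, W=0, X=2, Y=1, U=3, Z=2) weight 1/810
  (V=2, W=0, X=2, Y=1, U=3, Z=3) weight 1/3240
  (V=2, W=1, X=2, Y=0, U=2, Z=0) weight 1/1440
  … 63 more
Group by Y:
  weight(Y=0) = 1/16
  weight(Y=1) = 1/36
Total weight = 1/16 + 1/36 = 13/144
P(Y=0 | obs) = 1/16 / 13/144 = 9/13
P(Y=1 | obs) = 1/36 / 13/144 = 4/13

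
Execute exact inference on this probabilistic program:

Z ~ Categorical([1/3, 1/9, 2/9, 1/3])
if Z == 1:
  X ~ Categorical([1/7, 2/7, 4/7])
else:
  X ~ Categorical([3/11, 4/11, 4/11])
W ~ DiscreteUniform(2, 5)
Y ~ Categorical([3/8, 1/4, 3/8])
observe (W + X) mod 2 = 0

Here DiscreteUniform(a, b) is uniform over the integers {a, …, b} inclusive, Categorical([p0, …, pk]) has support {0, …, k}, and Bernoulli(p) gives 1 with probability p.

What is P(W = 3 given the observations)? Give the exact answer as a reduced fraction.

Enumerate traces; 72 have nonzero weight after conditioning:
  (Z=0, X=0, W=2, Y=0) weight 3/352
  (Z=0, X=0, W=2, Y=1) weight 1/176
  (Z=0, X=0, W=2, Y=2) weight 3/352
  (Z=0, X=0, W=4, Y=0) weight 3/352
  (Z=0, X=0, W=4, Y=1) weight 1/176
  (Z=0, X=0, W=4, Y=2) weight 3/352
  (Z=0, X=1, W=3, Y=0) weight 1/88
  (Z=0, X=1, W=3, Y=1) weight 1/132
  (Z=0, X=1, W=5, Y=0) weight 1/88
  … 63 more
Group by W:
  weight(W=2) = 149/924
  weight(W=3) = 41/462
  weight(W=4) = 149/924
  weight(W=5) = 41/462
Total weight = 149/924 + 41/462 + 149/924 + 41/462 = 1/2
P(W=2 | obs) = 149/924 / 1/2 = 149/462
P(W=3 | obs) = 41/462 / 1/2 = 41/231
P(W=4 | obs) = 149/924 / 1/2 = 149/462
P(W=5 | obs) = 41/462 / 1/2 = 41/231

P(W = 3 | obs) = 41/231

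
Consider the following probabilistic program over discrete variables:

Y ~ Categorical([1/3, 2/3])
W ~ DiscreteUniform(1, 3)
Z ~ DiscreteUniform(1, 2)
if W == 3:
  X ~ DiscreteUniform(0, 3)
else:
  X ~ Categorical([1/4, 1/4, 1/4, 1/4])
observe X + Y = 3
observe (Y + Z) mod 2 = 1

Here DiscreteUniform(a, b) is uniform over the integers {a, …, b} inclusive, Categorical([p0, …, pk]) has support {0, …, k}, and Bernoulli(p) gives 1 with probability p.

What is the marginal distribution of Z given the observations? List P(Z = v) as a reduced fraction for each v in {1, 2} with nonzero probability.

P(Z=1) = 1/3, P(Z=2) = 2/3

Enumerate traces; 6 have nonzero weight after conditioning:
  (Y=0, W=1, Z=1, X=3) weight 1/72
  (Y=0, W=2, Z=1, X=3) weight 1/72
  (Y=0, W=3, Z=1, X=3) weight 1/72
  (Y=1, W=1, Z=2, X=2) weight 1/36
  (Y=1, W=2, Z=2, X=2) weight 1/36
  (Y=1, W=3, Z=2, X=2) weight 1/36
Group by Z:
  weight(Z=1) = 1/24
  weight(Z=2) = 1/12
Total weight = 1/24 + 1/12 = 1/8
P(Z=1 | obs) = 1/24 / 1/8 = 1/3
P(Z=2 | obs) = 1/12 / 1/8 = 2/3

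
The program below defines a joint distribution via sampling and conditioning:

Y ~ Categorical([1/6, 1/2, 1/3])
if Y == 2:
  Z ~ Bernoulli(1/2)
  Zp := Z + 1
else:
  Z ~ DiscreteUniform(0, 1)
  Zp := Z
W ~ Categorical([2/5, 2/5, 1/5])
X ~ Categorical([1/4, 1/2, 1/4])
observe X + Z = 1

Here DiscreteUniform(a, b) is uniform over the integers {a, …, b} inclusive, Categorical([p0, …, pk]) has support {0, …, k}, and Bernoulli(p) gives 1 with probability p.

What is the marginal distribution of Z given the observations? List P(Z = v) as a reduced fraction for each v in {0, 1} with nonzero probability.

P(Z=0) = 2/3, P(Z=1) = 1/3

Enumerate traces; 18 have nonzero weight after conditioning:
  (Y=0, Z=0, W=0, X=1) weight 1/60
  (Y=0, Z=0, W=1, X=1) weight 1/60
  (Y=0, Z=0, W=2, X=1) weight 1/120
  (Y=0, Z=1, W=0, X=0) weight 1/120
  (Y=0, Z=1, W=1, X=0) weight 1/120
  (Y=0, Z=1, W=2, X=0) weight 1/240
  (Y=1, Z=0, W=0, X=1) weight 1/20
  (Y=1, Z=0, W=1, X=1) weight 1/20
  … 10 more
Group by Z:
  weight(Z=0) = 1/4
  weight(Z=1) = 1/8
Total weight = 1/4 + 1/8 = 3/8
P(Z=0 | obs) = 1/4 / 3/8 = 2/3
P(Z=1 | obs) = 1/8 / 3/8 = 1/3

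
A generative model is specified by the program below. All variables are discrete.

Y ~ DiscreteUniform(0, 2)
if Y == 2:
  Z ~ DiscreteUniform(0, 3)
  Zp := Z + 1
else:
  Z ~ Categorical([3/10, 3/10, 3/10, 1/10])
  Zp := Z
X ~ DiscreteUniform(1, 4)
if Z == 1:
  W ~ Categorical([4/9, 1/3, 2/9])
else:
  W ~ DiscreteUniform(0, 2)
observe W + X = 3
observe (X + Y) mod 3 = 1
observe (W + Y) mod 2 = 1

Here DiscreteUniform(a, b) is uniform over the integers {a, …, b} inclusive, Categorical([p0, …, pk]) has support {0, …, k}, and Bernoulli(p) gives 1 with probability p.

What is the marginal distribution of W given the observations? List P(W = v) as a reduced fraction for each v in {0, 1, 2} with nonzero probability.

Enumerate traces; 8 have nonzero weight after conditioning:
  (Y=1, Z=0, X=3, W=0) weight 1/120
  (Y=1, Z=1, X=3, W=0) weight 1/90
  (Y=1, Z=2, X=3, W=0) weight 1/120
  (Y=1, Z=3, X=3, W=0) weight 1/360
  (Y=2, Z=0, X=2, W=1) weight 1/144
  (Y=2, Z=1, X=2, W=1) weight 1/144
  (Y=2, Z=2, X=2, W=1) weight 1/144
  (Y=2, Z=3, X=2, W=1) weight 1/144
Group by W:
  weight(W=0) = 11/360
  weight(W=1) = 1/36
Total weight = 11/360 + 1/36 = 7/120
P(W=0 | obs) = 11/360 / 7/120 = 11/21
P(W=1 | obs) = 1/36 / 7/120 = 10/21

P(W=0) = 11/21, P(W=1) = 10/21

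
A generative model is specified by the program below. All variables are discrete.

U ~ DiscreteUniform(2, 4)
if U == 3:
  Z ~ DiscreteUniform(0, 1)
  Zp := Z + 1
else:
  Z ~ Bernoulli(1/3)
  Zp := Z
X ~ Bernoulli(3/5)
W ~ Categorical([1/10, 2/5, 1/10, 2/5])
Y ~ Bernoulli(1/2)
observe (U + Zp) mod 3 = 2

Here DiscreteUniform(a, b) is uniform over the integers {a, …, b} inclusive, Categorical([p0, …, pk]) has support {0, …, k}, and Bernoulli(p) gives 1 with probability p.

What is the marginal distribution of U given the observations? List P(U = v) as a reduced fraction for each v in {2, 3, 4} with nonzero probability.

Enumerate traces; 48 have nonzero weight after conditioning:
  (U=2, Z=0, X=0, W=0, Y=0) weight 1/225
  (U=2, Z=0, X=0, W=0, Y=1) weight 1/225
  (U=2, Z=0, X=0, W=1, Y=0) weight 4/225
  (U=2, Z=0, X=0, W=1, Y=1) weight 4/225
  (U=2, Z=0, X=0, W=2, Y=0) weight 1/225
  (U=2, Z=0, X=0, W=2, Y=1) weight 1/225
  (U=2, Z=0, X=0, W=3, Y=0) weight 4/225
  (U=2, Z=0, X=0, W=3, Y=1) weight 4/225
  (U=3, Z=1, X=0, W=0, Y=0) weight 1/300
  (U=4, Z=1, X=0, W=0, Y=0) weight 1/450
  … 38 more
Group by U:
  weight(U=2) = 2/9
  weight(U=3) = 1/6
  weight(U=4) = 1/9
Total weight = 2/9 + 1/6 + 1/9 = 1/2
P(U=2 | obs) = 2/9 / 1/2 = 4/9
P(U=3 | obs) = 1/6 / 1/2 = 1/3
P(U=4 | obs) = 1/9 / 1/2 = 2/9

P(U=2) = 4/9, P(U=3) = 1/3, P(U=4) = 2/9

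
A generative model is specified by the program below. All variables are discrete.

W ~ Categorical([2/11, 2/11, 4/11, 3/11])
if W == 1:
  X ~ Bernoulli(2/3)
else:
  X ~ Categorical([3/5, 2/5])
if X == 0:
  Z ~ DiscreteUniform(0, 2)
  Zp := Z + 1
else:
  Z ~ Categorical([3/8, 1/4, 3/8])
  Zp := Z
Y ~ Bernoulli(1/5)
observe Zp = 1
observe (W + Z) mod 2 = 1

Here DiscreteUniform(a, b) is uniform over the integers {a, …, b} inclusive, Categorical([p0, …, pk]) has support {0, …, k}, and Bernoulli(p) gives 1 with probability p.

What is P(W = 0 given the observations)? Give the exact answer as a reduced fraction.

P(W = 0 | obs) = 9/64

Enumerate traces; 8 have nonzero weight after conditioning:
  (W=0, X=1, Z=1, Y=0) weight 4/275
  (W=0, X=1, Z=1, Y=1) weight 1/275
  (W=1, X=0, Z=0, Y=0) weight 8/495
  (W=1, X=0, Z=0, Y=1) weight 2/495
  (W=2, X=1, Z=1, Y=0) weight 8/275
  (W=2, X=1, Z=1, Y=1) weight 2/275
  (W=3, X=0, Z=0, Y=0) weight 12/275
  (W=3, X=0, Z=0, Y=1) weight 3/275
Group by W:
  weight(W=0) = 1/55
  weight(W=1) = 2/99
  weight(W=2) = 2/55
  weight(W=3) = 3/55
Total weight = 1/55 + 2/99 + 2/55 + 3/55 = 64/495
P(W=0 | obs) = 1/55 / 64/495 = 9/64
P(W=1 | obs) = 2/99 / 64/495 = 5/32
P(W=2 | obs) = 2/55 / 64/495 = 9/32
P(W=3 | obs) = 3/55 / 64/495 = 27/64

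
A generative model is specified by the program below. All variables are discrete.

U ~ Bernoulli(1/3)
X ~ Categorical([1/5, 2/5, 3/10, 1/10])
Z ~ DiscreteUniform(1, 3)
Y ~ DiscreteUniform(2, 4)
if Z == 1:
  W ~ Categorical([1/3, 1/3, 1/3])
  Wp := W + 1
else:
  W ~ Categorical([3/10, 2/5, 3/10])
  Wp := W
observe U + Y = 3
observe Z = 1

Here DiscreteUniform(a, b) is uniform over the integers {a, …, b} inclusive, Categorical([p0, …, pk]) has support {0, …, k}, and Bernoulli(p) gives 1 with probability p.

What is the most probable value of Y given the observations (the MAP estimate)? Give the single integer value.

Enumerate traces; 24 have nonzero weight after conditioning:
  (U=0, X=0, Z=1, Y=3, W=0) weight 2/405
  (U=0, X=0, Z=1, Y=3, W=1) weight 2/405
  (U=0, X=0, Z=1, Y=3, W=2) weight 2/405
  (U=0, X=1, Z=1, Y=3, W=0) weight 4/405
  (U=0, X=1, Z=1, Y=3, W=1) weight 4/405
  (U=0, X=1, Z=1, Y=3, W=2) weight 4/405
  (U=0, X=2, Z=1, Y=3, W=0) weight 1/135
  (U=0, X=2, Z=1, Y=3, W=1) weight 1/135
  (U=1, X=0, Z=1, Y=2, W=0) weight 1/405
  … 15 more
Group by Y:
  weight(Y=2) = 1/27
  weight(Y=3) = 2/27
Total weight = 1/27 + 2/27 = 1/9
P(Y=2 | obs) = 1/27 / 1/9 = 1/3
P(Y=3 | obs) = 2/27 / 1/9 = 2/3
argmax = 3

argmax_v P(Y = v | obs) = 3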